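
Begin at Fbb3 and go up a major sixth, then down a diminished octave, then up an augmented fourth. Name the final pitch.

G3

Fbb3 up a major sixth → Dbb4 (9 semitones).
A diminished octave down from Dbb4 is Db3.
Db3 up an augmented fourth → G3 (6 semitones).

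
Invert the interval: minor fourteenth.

First reduce the compound minor fourteenth to its simple form, a minor seventh.
The rule of nine gives the new number: 9 − 7 = 2, so a seventh becomes a second.
The quality also flips — minor becomes major — giving a major second.

M2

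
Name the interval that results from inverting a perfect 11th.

First reduce the compound perfect eleventh to its simple form, a perfect fourth.
Inverted interval numbers add to nine, so a fourth pairs with a fifth (4 + 5 = 9).
And perfect stays perfect under inversion, so we get a perfect fifth.

perfect 5th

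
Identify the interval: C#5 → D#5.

C to D spans two letter names (C-D), so the interval is some kind of second.
Counting semitones, C#5→D#5 is 2, which is the major second.

major second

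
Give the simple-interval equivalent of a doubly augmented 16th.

Subtracting seven from the interval number removes an octave: 16 − 14 = 2.
Quality carries through unchanged, so the simple form is a doubly augmented second.

doubly augmented second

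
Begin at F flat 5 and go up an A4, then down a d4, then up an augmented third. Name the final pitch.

A double-sharp 5

Fb5 up an augmented fourth → Bb5 (6 semitones).
Bb5 down a diminished fourth → F#5 (4 semitones).
Up an augmented third from F#5: A##5 (5 semitones up).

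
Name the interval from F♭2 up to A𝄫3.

F to A spans three letter names (F-G-A), plus an octave — that makes it a tenth of some quality.
At 15 semitones, Fb2→Abb3 falls one short of a major tenth: minor.
(Equivalently, a compound minor third: a minor third plus an octave.)

minor tenth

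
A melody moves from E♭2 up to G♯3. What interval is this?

augmented 10th

E to G spans three letter names (E-F-G), plus an octave, so the interval is some kind of tenth.
The major tenth is 16 semitones; here we have 17, one semitone wider: augmented.
(Equivalently, a compound augmented third: an augmented third plus an octave.)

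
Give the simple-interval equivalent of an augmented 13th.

Take out an octave (7 from the number): 13 − 7 = 6.
That makes an augmented thirteenth a compound augmented sixth — an octave plus an augmented sixth.

augmented sixth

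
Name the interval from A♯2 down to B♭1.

augmented seventh

Descending from A#2 to Bb1 is the same interval as ascending Bb1 to A#2.
B to A spans seven letter names (B-C-D-E-F-G-A) — that makes it a seventh of some quality.
Bb1 to A#2 spans 12 semitones — one semitone wider than the major seventh (11) — giving an augmented seventh.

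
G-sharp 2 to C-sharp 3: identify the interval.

G to C spans four letter names (G-A-B-C): a fourth.
Counting semitones, G#2→C#3 is 5, which is the perfect fourth.

perfect fourth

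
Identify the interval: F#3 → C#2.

P11

Descending from F#3 to C#2 is the same interval as ascending C#2 to F#3.
C to F spans four letter names (C-D-E-F), plus an octave: an eleventh.
C#2 to F#3 is 17 semitones, matching the perfect eleventh exactly, so the quality is perfect.
(Equivalently, a compound perfect fourth: a perfect fourth plus an octave.)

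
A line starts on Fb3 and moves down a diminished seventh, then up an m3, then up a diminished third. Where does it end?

Down a diminished seventh from Fb3: G2 (9 semitones down).
A minor third up from G2 is Bb2.
Up a diminished third from Bb2: Dbb3 (2 semitones up).

Dbb3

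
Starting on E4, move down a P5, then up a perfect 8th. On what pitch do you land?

Down a perfect fifth from E4: A3 (7 semitones down).
Up a perfect octave from A3: A4 (12 semitones up).

A4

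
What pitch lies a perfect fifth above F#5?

Five letter names up from F: C.
Moving 7 semitones up from F#5 (the size of a perfect fifth) reaches C#6.

C#6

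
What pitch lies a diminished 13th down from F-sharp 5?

Six letters down from F (plus an octave) reaches A.
A diminished thirteenth spans 19 semitones, so from F#5 the target pitch is A##3.

A-double-sharp 3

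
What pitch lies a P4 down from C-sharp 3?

G-sharp 2

Four letter names down from C: G.
Moving 5 semitones down from C#3 (the size of a perfect fourth) reaches G#2.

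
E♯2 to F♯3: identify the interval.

m9

E to F spans two letter names (E-F), plus an octave, so the interval is some kind of ninth.
E#2 to F#3 is 13 semitones, a half step short of the major ninth (14), so this is minor.
(Equivalently, a compound minor second: a minor second plus an octave.)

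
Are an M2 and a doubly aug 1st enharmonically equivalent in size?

A major second spans 2 semitones, and a doubly augmented unison also spans 2 semitones — they're enharmonic.

Yes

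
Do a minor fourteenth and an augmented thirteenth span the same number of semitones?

A minor fourteenth spans 22 semitones, and an augmented thirteenth also spans 22 semitones — they're enharmonic.

Yes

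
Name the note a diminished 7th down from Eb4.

F#3

The seventh takes the letter from E down to F.
A diminished seventh spans 9 semitones, so from Eb4 the target pitch is F#3.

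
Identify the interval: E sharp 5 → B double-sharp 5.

E to B spans five letter names (E-F-G-A-B): a fifth.
A perfect fifth would be 7 semitones; E#5 to B##5 is 8, one semitone wider, so the interval is augmented.

augmented 5th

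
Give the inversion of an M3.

The rule of nine gives the new number: 9 − 3 = 6, so a third becomes a sixth.
And major becomes minor under inversion, so we get a minor sixth.

m6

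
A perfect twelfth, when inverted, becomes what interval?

perfect fourth

First reduce the compound perfect twelfth to its simple form, a perfect fifth.
The rule of nine gives the new number: 9 − 5 = 4, so a fifth becomes a fourth.
And perfect stays perfect under inversion, so we get a perfect fourth.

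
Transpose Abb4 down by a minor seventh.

The seventh takes the letter from A down to B.
Moving 10 semitones down from Abb4 (the size of a minor seventh) reaches Bbb3.

Bbb3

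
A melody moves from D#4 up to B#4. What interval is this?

D to B spans six letter names (D-E-F-G-A-B): a sixth.
D#4 to B#4 is 9 semitones, matching the major sixth exactly, so the quality is major.

major 6th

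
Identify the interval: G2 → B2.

major 3rd

G to B spans three letter names (G-A-B) — that makes it a third of some quality.
G2 to B2 is 4 semitones, matching the major third exactly, so the quality is major.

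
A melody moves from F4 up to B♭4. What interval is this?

F to B spans four letter names (F-G-A-B): a fourth.
F4 to Bb4 is 5 semitones, matching the perfect fourth exactly, so the quality is perfect.

perfect 4th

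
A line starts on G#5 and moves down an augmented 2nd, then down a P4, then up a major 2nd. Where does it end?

G#5 down an augmented second → F5 (3 semitones).
Down a perfect fourth from F5: C5 (5 semitones down).
A major second up from C5 is D5.

D5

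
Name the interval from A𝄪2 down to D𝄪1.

Descending from A##2 to D##1 is the same interval as ascending D##1 to A##2.
D to A spans five letter names (D-E-F-G-A), plus an octave — that makes it a twelfth of some quality.
D##1 to A##2 is 19 semitones, matching the perfect twelfth exactly, so the quality is perfect.
(Equivalently, a compound perfect fifth: a perfect fifth plus an octave.)

P12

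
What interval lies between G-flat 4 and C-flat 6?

perfect 11th

G to C spans four letter names (G-A-B-C), plus an octave, so the interval is some kind of eleventh.
Gb4 to Cb6 is 17 semitones, matching the perfect eleventh exactly, so the quality is perfect.
(Equivalently, a compound perfect fourth: a perfect fourth plus an octave.)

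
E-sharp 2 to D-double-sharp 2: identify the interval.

m2

Descending from E#2 to D##2 is the same interval as ascending D##2 to E#2.
D to E spans two letter names (D-E), so the interval is some kind of second.
At 1 semitone, D##2→E#2 falls one short of a major second: minor.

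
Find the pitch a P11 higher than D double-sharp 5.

G double-sharp 6

Four letters up from D (plus an octave) reaches G.
A perfect eleventh is 17 semitones; 17 semitones up from D##5 gives G##6.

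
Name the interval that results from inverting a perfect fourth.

Inverted interval numbers add to nine, so a fourth pairs with a fifth (4 + 5 = 9).
The quality also flips — perfect stays perfect — giving a perfect fifth.

P5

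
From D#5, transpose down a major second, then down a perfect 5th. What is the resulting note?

Down a major second from D#5: C#5 (2 semitones down).
Down a perfect fifth from C#5: F#4 (7 semitones down).

F#4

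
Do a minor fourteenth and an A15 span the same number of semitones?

A minor fourteenth spans 22 semitones; an augmented fifteenth spans 25 semitones. They differ by 3.

No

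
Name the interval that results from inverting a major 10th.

First reduce the compound major tenth to its simple form, a major third.
The rule of nine gives the new number: 9 − 3 = 6, so a third becomes a sixth.
And major becomes minor under inversion, so we get a minor sixth.

minor 6th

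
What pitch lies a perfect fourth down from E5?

Four letter names down from E: B.
A perfect fourth is 5 semitones; 5 semitones down from E5 gives B4.

B4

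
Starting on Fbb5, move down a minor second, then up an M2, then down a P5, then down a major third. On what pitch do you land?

Gbb4

Down a minor second from Fbb5: Ebb5 (1 semitone down).
Up a major second from Ebb5: Fb5 (2 semitones up).
A perfect fifth down from Fb5 is Bbb4.
A major third down from Bbb4 is Gbb4.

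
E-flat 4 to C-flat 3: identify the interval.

Descending from Eb4 to Cb3 is the same interval as ascending Cb3 to Eb4.
C to E spans three letter names (C-D-E), plus an octave — that makes it a tenth of some quality.
Cb3 to Eb4 is 16 semitones, matching the major tenth exactly, so the quality is major.
(Equivalently, a compound major third: a major third plus an octave.)

major 10th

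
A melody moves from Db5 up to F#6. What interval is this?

D to F spans three letter names (D-E-F), plus an octave — that makes it a tenth of some quality.
The major tenth is 16 semitones; here we have 17, one semitone wider: augmented.
(Equivalently, a compound augmented third: an augmented third plus an octave.)

A10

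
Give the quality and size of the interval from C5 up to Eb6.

C to E spans three letter names (C-D-E), plus an octave: a tenth.
At 15 semitones, C5→Eb6 falls one short of a major tenth: minor.
(Equivalently, a compound minor third: a minor third plus an octave.)

minor tenth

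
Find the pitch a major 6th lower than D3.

F2

Counting six letter names down from D lands on F.
A major sixth is 9 semitones; 9 semitones down from D3 gives F2.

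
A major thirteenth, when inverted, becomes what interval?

First reduce the compound major thirteenth to its simple form, a major sixth.
Inverted interval numbers add to nine, so a sixth pairs with a third (6 + 3 = 9).
Quality inverts too: major becomes minor. That makes the inversion a minor third.

minor third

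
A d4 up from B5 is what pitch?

Eb6

Counting four letter names up from B lands on E.
A diminished fourth spans 4 semitones, so from B5 the target pitch is Eb6.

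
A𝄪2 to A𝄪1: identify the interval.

Descending from A##2 to A##1 is the same interval as ascending A##1 to A##2.
A to A is the same letter name, plus an octave: an octave.
Counting semitones, A##1→A##2 is 12, which is the perfect octave.

P8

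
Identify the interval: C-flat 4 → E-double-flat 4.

minor third

C to E spans three letter names (C-D-E) — that makes it a third of some quality.
At 3 semitones, Cb4→Ebb4 falls one short of a major third: minor.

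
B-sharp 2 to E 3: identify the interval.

d4

B to E spans four letter names (B-C-D-E), so the interval is some kind of fourth.
B#2 to E3 spans 4 semitones — one semitone narrower than the perfect fourth (5) — giving a diminished fourth.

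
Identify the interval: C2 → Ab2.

m6

C to A spans six letter names (C-D-E-F-G-A): a sixth.
C2 to Ab2 is 8 semitones, a half step short of the major sixth (9), so this is minor.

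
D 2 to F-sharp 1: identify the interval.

m6

Descending from D2 to F#1 is the same interval as ascending F#1 to D2.
F to D spans six letter names (F-G-A-B-C-D) — that makes it a sixth of some quality.
At 8 semitones, F#1→D2 falls one short of a major sixth: minor.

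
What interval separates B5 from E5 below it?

Descending from B5 to E5 is the same interval as ascending E5 to B5.
E to B spans five letter names (E-F-G-A-B): a fifth.
The perfect fifth spans 7 semitones, and E5 to B5 is exactly 7 semitones — so this is a perfect fifth.

perfect fifth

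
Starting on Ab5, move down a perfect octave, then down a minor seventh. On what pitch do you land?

Ab5 down a perfect octave → Ab4 (12 semitones).
A minor seventh down from Ab4 is Bb3.

Bb3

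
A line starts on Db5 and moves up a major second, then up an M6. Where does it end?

C6

A major second up from Db5 is Eb5.
Eb5 up a major sixth → C6 (9 semitones).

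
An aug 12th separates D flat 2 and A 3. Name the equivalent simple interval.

A5

Each octave removed subtracts seven from the number: 12 − 7 = 5.
So an augmented twelfth is an octave plus an augmented fifth. The quality is unchanged.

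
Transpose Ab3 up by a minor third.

Counting three letter names up from A lands on C.
A minor third is 3 semitones; 3 semitones up from Ab3 gives Cb4.

Cb4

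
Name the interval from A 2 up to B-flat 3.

minor 9th

A to B spans two letter names (A-B), plus an octave, so the interval is some kind of ninth.
A2 to Bb3 is 13 semitones, a half step short of the major ninth (14), so this is minor.
(Equivalently, a compound minor second: a minor second plus an octave.)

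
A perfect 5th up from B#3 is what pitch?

Counting five letter names up from B lands on F.
Moving 7 semitones up from B#3 (the size of a perfect fifth) reaches F##4.

F##4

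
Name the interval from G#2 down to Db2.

AA4

Descending from G#2 to Db2 is the same interval as ascending Db2 to G#2.
D to G spans four letter names (D-E-F-G): a fourth.
The perfect fourth is 5 semitones; here we have 7, two semitones wider: doubly augmented.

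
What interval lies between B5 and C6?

m2

B to C spans two letter names (B-C): a second.
B5 to C6 is 1 semitone, a half step short of the major second (2), so this is minor.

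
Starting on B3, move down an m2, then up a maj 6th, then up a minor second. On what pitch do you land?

Down a minor second from B3: A#3 (1 semitone down).
A major sixth up from A#3 is F##4.
A minor second up from F##4 is G#4.

G#4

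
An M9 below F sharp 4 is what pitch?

E 3

The ninth's letter: F down two letter names plus an octave → E.
A major ninth is 14 semitones; 14 semitones down from F#4 gives E3.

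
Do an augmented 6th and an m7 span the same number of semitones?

Yes

An augmented sixth = 10 semitones = a minor seventh; enharmonically equal.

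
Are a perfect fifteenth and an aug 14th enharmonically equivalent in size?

A perfect fifteenth = 24 semitones = an augmented fourteenth; enharmonically equal.

Yes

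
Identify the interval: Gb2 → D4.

augmented twelfth

G to D spans five letter names (G-A-B-C-D), plus an octave — that makes it a twelfth of some quality.
A perfect twelfth would be 19 semitones; Gb2 to D4 is 20, one semitone wider, so the interval is augmented.
(Equivalently, a compound augmented fifth: an augmented fifth plus an octave.)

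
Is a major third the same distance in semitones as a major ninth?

A major third is 4 semitones but a major ninth is 14 semitones — different sizes.

No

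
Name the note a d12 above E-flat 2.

B-double-flat 3

Five letters up from E (plus an octave) reaches B.
A diminished twelfth spans 18 semitones, so from Eb2 the target pitch is Bbb3.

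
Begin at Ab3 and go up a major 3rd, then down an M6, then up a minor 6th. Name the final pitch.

A major third up from Ab3 is C4.
Down a major sixth from C4: Eb3 (9 semitones down).
Up a minor sixth from Eb3: Cb4 (8 semitones up).

Cb4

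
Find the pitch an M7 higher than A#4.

Seven letter names up from A: G.
Moving 11 semitones up from A#4 (the size of a major seventh) reaches G##5.

G##5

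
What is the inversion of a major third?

Interval numbers invert to sum to nine: 3 + 6 = 9, so a third inverts to a sixth.
The quality also flips — major becomes minor — giving a minor sixth.

m6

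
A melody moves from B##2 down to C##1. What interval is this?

Descending from B##2 to C##1 is the same interval as ascending C##1 to B##2.
C to B spans seven letter names (C-D-E-F-G-A-B), plus an octave: a fourteenth.
The major fourteenth spans 23 semitones, and C##1 to B##2 is exactly 23 semitones — so this is a major fourteenth.
(Equivalently, a compound major seventh: a major seventh plus an octave.)

major 14th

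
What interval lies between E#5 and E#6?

E to E is the same letter name, plus an octave, so the interval is some kind of octave.
E#5 to E#6 is 12 semitones, matching the perfect octave exactly, so the quality is perfect.

perfect 8th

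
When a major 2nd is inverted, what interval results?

Interval numbers invert to sum to nine: 2 + 7 = 9, so a second inverts to a seventh.
And major becomes minor under inversion, so we get a minor seventh.

m7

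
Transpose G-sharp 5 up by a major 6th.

The sixth takes the letter from G up to E.
A major sixth spans 9 semitones, so from G#5 the target pitch is E#6.

E-sharp 6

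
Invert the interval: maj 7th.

Interval numbers invert to sum to nine: 7 + 2 = 9, so a seventh inverts to a second.
The quality also flips — major becomes minor — giving a minor second.

minor second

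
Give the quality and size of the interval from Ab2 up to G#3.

A to G spans seven letter names (A-B-C-D-E-F-G): a seventh.
Ab2 to G#3 spans 12 semitones — one semitone wider than the major seventh (11) — giving an augmented seventh.

augmented seventh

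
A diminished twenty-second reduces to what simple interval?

Take out 2 octaves (14 from the number): 22 − 14 = 8.
That makes a diminished twenty-second a compound diminished octave — 2 octaves plus a diminished octave.

diminished 8th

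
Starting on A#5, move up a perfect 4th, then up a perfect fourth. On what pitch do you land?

Up a perfect fourth from A#5: D#6 (5 semitones up).
D#6 up a perfect fourth → G#6 (5 semitones).

G#6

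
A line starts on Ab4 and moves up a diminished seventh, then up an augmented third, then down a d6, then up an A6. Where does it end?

B##5

Up a diminished seventh from Ab4: Gbb5 (9 semitones up).
Up an augmented third from Gbb5: Bb5 (5 semitones up).
A diminished sixth down from Bb5 is D#5.
D#5 up an augmented sixth → B##5 (10 semitones).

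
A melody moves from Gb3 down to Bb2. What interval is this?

m6

Descending from Gb3 to Bb2 is the same interval as ascending Bb2 to Gb3.
B to G spans six letter names (B-C-D-E-F-G), so the interval is some kind of sixth.
At 8 semitones, Bb2→Gb3 falls one short of a major sixth: minor.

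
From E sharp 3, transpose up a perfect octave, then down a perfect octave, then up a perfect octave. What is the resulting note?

E sharp 4

A perfect octave up from E#3 is E#4.
E#4 down a perfect octave → E#3 (12 semitones).
Up a perfect octave from E#3: E#4 (12 semitones up).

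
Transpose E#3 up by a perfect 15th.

E#5

The letter stays E (same as the start), shifted two octaves up.
A perfect fifteenth is 24 semitones; 24 semitones up from E#3 gives E#5.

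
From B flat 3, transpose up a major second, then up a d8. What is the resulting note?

C flat 5

Up a major second from Bb3: C4 (2 semitones up).
Up a diminished octave from C4: Cb5 (11 semitones up).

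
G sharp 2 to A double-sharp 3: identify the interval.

augmented 9th

G to A spans two letter names (G-A), plus an octave — that makes it a ninth of some quality.
A major ninth would be 14 semitones; G#2 to A##3 is 15, one semitone wider, so the interval is augmented.
(Equivalently, a compound augmented second: an augmented second plus an octave.)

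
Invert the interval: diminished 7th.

augmented 2nd

Interval numbers invert to sum to nine: 7 + 2 = 9, so a seventh inverts to a second.
The quality also flips — diminished becomes augmented — giving an augmented second.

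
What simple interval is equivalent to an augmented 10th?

augmented third

Subtracting seven from the interval number removes an octave: 10 − 7 = 3.
That makes an augmented tenth a compound augmented third — an octave plus an augmented third.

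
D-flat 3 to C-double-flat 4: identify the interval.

d7

D to C spans seven letter names (D-E-F-G-A-B-C), so the interval is some kind of seventh.
A major seventh would be 11 semitones; Db3 to Cbb4 is 9, two semitones narrower, so the interval is diminished.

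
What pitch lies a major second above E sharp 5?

The second takes the letter from E up to F.
A major second is 2 semitones; 2 semitones up from E#5 gives F##5.

F double-sharp 5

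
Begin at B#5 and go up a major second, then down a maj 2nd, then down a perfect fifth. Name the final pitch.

E#5

B#5 up a major second → C##6 (2 semitones).
Down a major second from C##6: B#5 (2 semitones down).
Down a perfect fifth from B#5: E#5 (7 semitones down).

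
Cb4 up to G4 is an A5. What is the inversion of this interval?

Inverted interval numbers add to nine, so a fifth pairs with a fourth (5 + 4 = 9).
And augmented becomes diminished under inversion, so we get a diminished fourth.

diminished 4th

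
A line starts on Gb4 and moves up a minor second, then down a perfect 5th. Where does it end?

Gb4 up a minor second → Abb4 (1 semitone).
Abb4 down a perfect fifth → Dbb4 (7 semitones).

Dbb4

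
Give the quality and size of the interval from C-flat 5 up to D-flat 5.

C to D spans two letter names (C-D): a second.
Counting semitones, Cb5→Db5 is 2, which is the major second.

M2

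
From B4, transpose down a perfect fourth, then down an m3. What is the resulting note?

A perfect fourth down from B4 is F#4.
F#4 down a minor third → D#4 (3 semitones).

D#4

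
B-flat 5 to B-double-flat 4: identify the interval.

augmented octave

Descending from Bb5 to Bbb4 is the same interval as ascending Bbb4 to Bb5.
B to B is the same letter name, plus an octave — that makes it an octave of some quality.
A perfect octave would be 12 semitones; Bbb4 to Bb5 is 13, one semitone wider, so the interval is augmented.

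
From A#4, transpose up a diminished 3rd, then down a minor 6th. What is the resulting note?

A diminished third up from A#4 is C5.
A minor sixth down from C5 is E4.

E4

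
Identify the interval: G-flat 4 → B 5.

augmented tenth

G to B spans three letter names (G-A-B), plus an octave, so the interval is some kind of tenth.
The major tenth is 16 semitones; here we have 17, one semitone wider: augmented.
(Equivalently, a compound augmented third: an augmented third plus an octave.)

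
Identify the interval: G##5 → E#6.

G to E spans six letter names (G-A-B-C-D-E), so the interval is some kind of sixth.
A major sixth would be 9 semitones, but G##5 to E#6 is 8 — one semitone narrower, making it a minor sixth.

m6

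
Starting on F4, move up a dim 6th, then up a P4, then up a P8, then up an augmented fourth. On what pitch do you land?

Cb7

F4 up a diminished sixth → Dbb5 (7 semitones).
Up a perfect fourth from Dbb5: Gbb5 (5 semitones up).
Gbb5 up a perfect octave → Gbb6 (12 semitones).
Gbb6 up an augmented fourth → Cb7 (6 semitones).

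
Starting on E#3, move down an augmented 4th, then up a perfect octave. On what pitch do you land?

B3

Down an augmented fourth from E#3: B2 (6 semitones down).
Up a perfect octave from B2: B3 (12 semitones up).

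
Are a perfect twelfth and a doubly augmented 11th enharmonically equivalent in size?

Yes

A perfect twelfth spans 19 semitones, and a doubly augmented eleventh also spans 19 semitones — they're enharmonic.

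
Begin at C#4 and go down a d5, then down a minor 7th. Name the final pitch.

Down a diminished fifth from C#4: F##3 (6 semitones down).
Down a minor seventh from F##3: G##2 (10 semitones down).

G##2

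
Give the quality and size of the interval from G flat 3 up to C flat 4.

G to C spans four letter names (G-A-B-C) — that makes it a fourth of some quality.
The perfect fourth spans 5 semitones, and Gb3 to Cb4 is exactly 5 semitones — so this is a perfect fourth.

perfect 4th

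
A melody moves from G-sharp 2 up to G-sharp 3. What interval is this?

G to G is the same letter name, plus an octave — that makes it an octave of some quality.
The perfect octave spans 12 semitones, and G#2 to G#3 is exactly 12 semitones — so this is a perfect octave.

perfect octave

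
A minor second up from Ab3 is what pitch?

Bbb3

The second takes the letter from A up to B.
A minor second is 1 semitone; 1 semitone up from Ab3 gives Bbb3.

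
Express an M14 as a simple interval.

M7

Take out an octave (7 from the number): 14 − 7 = 7.
So a major fourteenth is an octave plus a major seventh. The quality is unchanged.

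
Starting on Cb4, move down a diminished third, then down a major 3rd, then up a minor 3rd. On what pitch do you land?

A diminished third down from Cb4 is A3.
A major third down from A3 is F3.
F3 up a minor third → Ab3 (3 semitones).

Ab3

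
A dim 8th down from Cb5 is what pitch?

C4

An octave keeps the letter name C, an octave down from C.
A diminished octave spans 11 semitones, so from Cb5 the target pitch is C4.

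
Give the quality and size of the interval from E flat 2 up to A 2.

augmented 4th

E to A spans four letter names (E-F-G-A), so the interval is some kind of fourth.
The perfect fourth is 5 semitones; here we have 6, one semitone wider: augmented.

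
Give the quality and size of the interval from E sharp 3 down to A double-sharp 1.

Descending from E#3 to A##1 is the same interval as ascending A##1 to E#3.
A to E spans five letter names (A-B-C-D-E), plus an octave: a twelfth.
The perfect twelfth is 19 semitones; here we have 18, one semitone narrower: diminished.
(Equivalently, a compound diminished fifth: a diminished fifth plus an octave.)

diminished 12th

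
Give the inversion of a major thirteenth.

First reduce the compound major thirteenth to its simple form, a major sixth.
The rule of nine gives the new number: 9 − 6 = 3, so a sixth becomes a third.
Quality inverts too: major becomes minor. That makes the inversion a minor third.

m3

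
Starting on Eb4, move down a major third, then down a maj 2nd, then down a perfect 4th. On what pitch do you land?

Fb3

A major third down from Eb4 is Cb4.
Cb4 down a major second → Bbb3 (2 semitones).
A perfect fourth down from Bbb3 is Fb3.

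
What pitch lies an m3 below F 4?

D 4

The third takes the letter from F down to D.
A minor third spans 3 semitones, so from F4 the target pitch is D4.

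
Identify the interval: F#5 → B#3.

Descending from F#5 to B#3 is the same interval as ascending B#3 to F#5.
B to F spans five letter names (B-C-D-E-F), plus an octave — that makes it a twelfth of some quality.
The perfect twelfth is 19 semitones; here we have 18, one semitone narrower: diminished.
(Equivalently, a compound diminished fifth: a diminished fifth plus an octave.)

diminished twelfth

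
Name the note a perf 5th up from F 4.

The fifth takes the letter from F up to C.
A perfect fifth is 7 semitones; 7 semitones up from F4 gives C5.

C 5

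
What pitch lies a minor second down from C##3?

The second takes the letter from C down to B.
A minor second spans 1 semitone, so from C##3 the target pitch is B##2.

B##2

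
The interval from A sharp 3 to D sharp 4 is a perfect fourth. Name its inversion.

Interval numbers invert to sum to nine: 4 + 5 = 9, so a fourth inverts to a fifth.
And perfect stays perfect under inversion, so we get a perfect fifth.

P5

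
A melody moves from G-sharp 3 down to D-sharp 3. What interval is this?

perfect 4th

Descending from G#3 to D#3 is the same interval as ascending D#3 to G#3.
D to G spans four letter names (D-E-F-G): a fourth.
D#3 to G#3 is 5 semitones, matching the perfect fourth exactly, so the quality is perfect.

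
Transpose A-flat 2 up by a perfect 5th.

Counting five letter names up from A lands on E.
A perfect fifth spans 7 semitones, so from Ab2 the target pitch is Eb3.

E-flat 3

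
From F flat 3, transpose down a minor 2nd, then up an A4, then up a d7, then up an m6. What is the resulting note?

E double-flat 5

A minor second down from Fb3 is Eb3.
Eb3 up an augmented fourth → A3 (6 semitones).
A diminished seventh up from A3 is Gb4.
Gb4 up a minor sixth → Ebb5 (8 semitones).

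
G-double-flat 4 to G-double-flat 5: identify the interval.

G to G is the same letter name, plus an octave — that makes it an octave of some quality.
The perfect octave spans 12 semitones, and Gbb4 to Gbb5 is exactly 12 semitones — so this is a perfect octave.

perfect 8th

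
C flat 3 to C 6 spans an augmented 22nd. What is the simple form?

Take out 2 octaves (14 from the number): 22 − 14 = 8.
Quality carries through unchanged, so the simple form is an augmented octave.

A8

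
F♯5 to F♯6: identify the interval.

F to F is the same letter name, plus an octave: an octave.
The perfect octave spans 12 semitones, and F#5 to F#6 is exactly 12 semitones — so this is a perfect octave.

P8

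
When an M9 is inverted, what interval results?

m7

First reduce the compound major ninth to its simple form, a major second.
The rule of nine gives the new number: 9 − 2 = 7, so a second becomes a seventh.
The quality also flips — major becomes minor — giving a minor seventh.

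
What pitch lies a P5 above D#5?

The fifth takes the letter from D up to A.
Moving 7 semitones up from D#5 (the size of a perfect fifth) reaches A#5.

A#5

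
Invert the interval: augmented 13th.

d3

First reduce the compound augmented thirteenth to its simple form, an augmented sixth.
The rule of nine gives the new number: 9 − 6 = 3, so a sixth becomes a third.
And augmented becomes diminished under inversion, so we get a diminished third.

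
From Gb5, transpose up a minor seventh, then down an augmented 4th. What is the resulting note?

Up a minor seventh from Gb5: Fb6 (10 semitones up).
An augmented fourth down from Fb6 is Cbb6.

Cbb6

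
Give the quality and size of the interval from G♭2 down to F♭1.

major ninth

Descending from Gb2 to Fb1 is the same interval as ascending Fb1 to Gb2.
F to G spans two letter names (F-G), plus an octave — that makes it a ninth of some quality.
Fb1 to Gb2 is 14 semitones, matching the major ninth exactly, so the quality is major.
(Equivalently, a compound major second: a major second plus an octave.)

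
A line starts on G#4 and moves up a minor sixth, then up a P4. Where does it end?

A minor sixth up from G#4 is E5.
A perfect fourth up from E5 is A5.

A5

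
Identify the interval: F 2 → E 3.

F to E spans seven letter names (F-G-A-B-C-D-E), so the interval is some kind of seventh.
Counting semitones, F2→E3 is 11, which is the major seventh.

M7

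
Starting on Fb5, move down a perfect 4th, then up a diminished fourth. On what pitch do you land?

A perfect fourth down from Fb5 is Cb5.
A diminished fourth up from Cb5 is Fbb5.

Fbb5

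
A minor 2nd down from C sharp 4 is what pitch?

The second takes the letter from C down to B.
Moving 1 semitone down from C#4 (the size of a minor second) reaches B#3.

B sharp 3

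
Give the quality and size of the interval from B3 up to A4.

B to A spans seven letter names (B-C-D-E-F-G-A) — that makes it a seventh of some quality.
A major seventh would be 11 semitones, but B3 to A4 is 10 — one semitone narrower, making it a minor seventh.

m7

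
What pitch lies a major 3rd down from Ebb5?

Cbb5

Counting three letter names down from E lands on C.
A major third spans 4 semitones, so from Ebb5 the target pitch is Cbb5.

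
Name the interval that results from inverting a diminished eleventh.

First reduce the compound diminished eleventh to its simple form, a diminished fourth.
Inverted interval numbers add to nine, so a fourth pairs with a fifth (4 + 5 = 9).
Quality inverts too: diminished becomes augmented. That makes the inversion an augmented fifth.

augmented fifth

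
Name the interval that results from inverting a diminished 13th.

augmented third

First reduce the compound diminished thirteenth to its simple form, a diminished sixth.
The rule of nine gives the new number: 9 − 6 = 3, so a sixth becomes a third.
The quality also flips — diminished becomes augmented — giving an augmented third.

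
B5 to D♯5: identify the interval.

Descending from B5 to D#5 is the same interval as ascending D#5 to B5.
D to B spans six letter names (D-E-F-G-A-B): a sixth.
D#5 to B5 is 8 semitones, a half step short of the major sixth (9), so this is minor.

minor sixth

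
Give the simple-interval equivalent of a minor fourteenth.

minor 7th

Each octave removed subtracts seven from the number: 14 − 7 = 7.
Quality carries through unchanged, so the simple form is a minor seventh.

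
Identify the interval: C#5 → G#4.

Descending from C#5 to G#4 is the same interval as ascending G#4 to C#5.
G to C spans four letter names (G-A-B-C) — that makes it a fourth of some quality.
Counting semitones, G#4→C#5 is 5, which is the perfect fourth.

perfect fourth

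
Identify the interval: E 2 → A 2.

perfect fourth

E to A spans four letter names (E-F-G-A), so the interval is some kind of fourth.
Counting semitones, E2→A2 is 5, which is the perfect fourth.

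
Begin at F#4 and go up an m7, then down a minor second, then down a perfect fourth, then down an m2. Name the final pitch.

A minor seventh up from F#4 is E5.
Down a minor second from E5: D#5 (1 semitone down).
D#5 down a perfect fourth → A#4 (5 semitones).
Down a minor second from A#4: G##4 (1 semitone down).

G##4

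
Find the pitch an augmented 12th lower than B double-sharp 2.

Counting five letter names plus an octave down from B lands on E.
An augmented twelfth is 20 semitones; 20 semitones down from B##2 gives E#1.

E sharp 1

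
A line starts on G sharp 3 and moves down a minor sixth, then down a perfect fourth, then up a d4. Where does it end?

Down a minor sixth from G#3: B#2 (8 semitones down).
Down a perfect fourth from B#2: F##2 (5 semitones down).
A diminished fourth up from F##2 is B2.

B 2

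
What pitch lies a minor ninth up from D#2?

E3

The ninth's letter: D up two letter names plus an octave → E.
A minor ninth spans 13 semitones, so from D#2 the target pitch is E3.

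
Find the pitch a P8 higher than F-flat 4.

F-flat 5

For an octave the letter name doesn't change: still F, an octave up.
A perfect octave spans 12 semitones, so from Fb4 the target pitch is Fb5.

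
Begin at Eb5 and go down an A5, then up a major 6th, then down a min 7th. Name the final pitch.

Down an augmented fifth from Eb5: Abb4 (8 semitones down).
Abb4 up a major sixth → Fb5 (9 semitones).
Fb5 down a minor seventh → Gb4 (10 semitones).

Gb4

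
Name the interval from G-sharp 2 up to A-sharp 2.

M2

G to A spans two letter names (G-A): a second.
G#2 to A#2 is 2 semitones, matching the major second exactly, so the quality is major.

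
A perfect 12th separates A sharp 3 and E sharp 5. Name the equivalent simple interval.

P5

Take out an octave (7 from the number): 12 − 7 = 5.
So a perfect twelfth is an octave plus a perfect fifth. The quality is unchanged.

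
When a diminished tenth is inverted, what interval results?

A6

First reduce the compound diminished tenth to its simple form, a diminished third.
Interval numbers invert to sum to nine: 3 + 6 = 9, so a third inverts to a sixth.
And diminished becomes augmented under inversion, so we get an augmented sixth.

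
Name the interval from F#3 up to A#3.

major third

F to A spans three letter names (F-G-A), so the interval is some kind of third.
Counting semitones, F#3→A#3 is 4, which is the major third.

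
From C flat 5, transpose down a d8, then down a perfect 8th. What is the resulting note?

Down a diminished octave from Cb5: C4 (11 semitones down).
A perfect octave down from C4 is C3.

C 3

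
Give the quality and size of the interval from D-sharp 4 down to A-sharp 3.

P4

Descending from D#4 to A#3 is the same interval as ascending A#3 to D#4.
A to D spans four letter names (A-B-C-D), so the interval is some kind of fourth.
Counting semitones, A#3→D#4 is 5, which is the perfect fourth.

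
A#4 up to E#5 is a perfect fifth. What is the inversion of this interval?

perfect fourth

The rule of nine gives the new number: 9 − 5 = 4, so a fifth becomes a fourth.
And perfect stays perfect under inversion, so we get a perfect fourth.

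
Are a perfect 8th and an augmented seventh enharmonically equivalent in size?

A perfect octave spans 12 semitones, and an augmented seventh also spans 12 semitones — they're enharmonic.

Yes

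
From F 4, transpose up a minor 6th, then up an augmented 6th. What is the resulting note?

B 5

F4 up a minor sixth → Db5 (8 semitones).
Up an augmented sixth from Db5: B5 (10 semitones up).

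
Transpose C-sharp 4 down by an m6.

Six letter names down from C: E.
A minor sixth is 8 semitones; 8 semitones down from C#4 gives E#3.

E-sharp 3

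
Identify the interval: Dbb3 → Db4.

D to D is the same letter name, plus an octave — that makes it an octave of some quality.
Dbb3 to Db4 spans 13 semitones — one semitone wider than the perfect octave (12) — giving an augmented octave.

augmented octave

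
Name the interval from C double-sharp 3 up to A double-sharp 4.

M13

C to A spans six letter names (C-D-E-F-G-A), plus an octave — that makes it a thirteenth of some quality.
The major thirteenth spans 21 semitones, and C##3 to A##4 is exactly 21 semitones — so this is a major thirteenth.
(Equivalently, a compound major sixth: a major sixth plus an octave.)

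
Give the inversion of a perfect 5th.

perfect fourth

Inverted interval numbers add to nine, so a fifth pairs with a fourth (5 + 4 = 9).
And perfect stays perfect under inversion, so we get a perfect fourth.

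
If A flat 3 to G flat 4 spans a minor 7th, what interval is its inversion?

major second

Interval numbers invert to sum to nine: 7 + 2 = 9, so a seventh inverts to a second.
Quality inverts too: minor becomes major. That makes the inversion a major second.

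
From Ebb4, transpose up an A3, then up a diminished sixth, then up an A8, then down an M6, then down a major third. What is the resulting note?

An augmented third up from Ebb4 is G4.
A diminished sixth up from G4 is Ebb5.
Up an augmented octave from Ebb5: Eb6 (13 semitones up).
Eb6 down a major sixth → Gb5 (9 semitones).
Gb5 down a major third → Ebb5 (4 semitones).

Ebb5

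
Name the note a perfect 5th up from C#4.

G#4

The fifth takes the letter from C up to G.
A perfect fifth spans 7 semitones, so from C#4 the target pitch is G#4.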